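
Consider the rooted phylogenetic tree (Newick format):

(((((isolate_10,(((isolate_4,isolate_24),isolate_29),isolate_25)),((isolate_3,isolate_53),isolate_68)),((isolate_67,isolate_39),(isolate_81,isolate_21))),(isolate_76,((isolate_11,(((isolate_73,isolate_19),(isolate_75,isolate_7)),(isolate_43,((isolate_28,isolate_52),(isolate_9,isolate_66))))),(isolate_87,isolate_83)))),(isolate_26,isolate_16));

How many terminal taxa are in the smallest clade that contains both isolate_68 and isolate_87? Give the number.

The MRCA of isolate_68 and isolate_87 is the node subtending ((((isolate_10,(((isolate_4,isolate_24),isolate_29),isolate_25)),((isolate_3,isolate_53),isolate_68)),((isolate_67,isolate_39),(isolate_81,isolate_21))),(isolate_76,((isolate_11,(((isolate_73,isolate_19),(isolate_75,isolate_7)),(isolate_43,((isolate_28,isolate_52),(isolate_9,isolate_66))))),(isolate_87,isolate_83)))).
That clade contains 25 terminal taxa: isolate_10, isolate_11, isolate_19, isolate_21, isolate_24, isolate_25, isolate_28, isolate_29, isolate_3, isolate_39, isolate_4, isolate_43, isolate_52, isolate_53, isolate_66, isolate_67, isolate_68, isolate_7, isolate_73, isolate_75, isolate_76, isolate_81, isolate_83, isolate_87, isolate_9.

25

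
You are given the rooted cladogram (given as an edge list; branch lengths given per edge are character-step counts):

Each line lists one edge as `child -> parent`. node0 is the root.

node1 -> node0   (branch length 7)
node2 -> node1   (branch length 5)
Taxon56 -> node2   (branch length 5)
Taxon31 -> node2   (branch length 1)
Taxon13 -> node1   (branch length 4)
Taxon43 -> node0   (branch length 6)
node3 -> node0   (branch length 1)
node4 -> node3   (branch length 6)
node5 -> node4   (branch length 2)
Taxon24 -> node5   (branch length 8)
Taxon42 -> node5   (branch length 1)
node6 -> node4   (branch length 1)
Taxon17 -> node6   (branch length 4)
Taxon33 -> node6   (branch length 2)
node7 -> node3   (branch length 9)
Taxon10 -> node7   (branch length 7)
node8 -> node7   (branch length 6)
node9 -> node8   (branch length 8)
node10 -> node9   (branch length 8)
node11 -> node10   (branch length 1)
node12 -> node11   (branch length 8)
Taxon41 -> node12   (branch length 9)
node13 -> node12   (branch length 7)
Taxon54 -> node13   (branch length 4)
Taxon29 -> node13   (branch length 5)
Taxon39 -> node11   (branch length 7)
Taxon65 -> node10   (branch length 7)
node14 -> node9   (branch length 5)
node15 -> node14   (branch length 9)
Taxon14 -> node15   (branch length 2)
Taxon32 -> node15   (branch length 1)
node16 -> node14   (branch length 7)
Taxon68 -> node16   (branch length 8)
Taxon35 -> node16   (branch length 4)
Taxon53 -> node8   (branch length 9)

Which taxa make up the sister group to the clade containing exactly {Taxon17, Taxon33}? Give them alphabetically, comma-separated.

The clade containing exactly {Taxon17, Taxon33} attaches to the tree at the node subtending ((Taxon24,Taxon42),(Taxon17,Taxon33)).
The other lineage descending from that same node — the sister group — is (Taxon24,Taxon42); its 2 tips in alphabetical order are the answer.

Taxon24, Taxon42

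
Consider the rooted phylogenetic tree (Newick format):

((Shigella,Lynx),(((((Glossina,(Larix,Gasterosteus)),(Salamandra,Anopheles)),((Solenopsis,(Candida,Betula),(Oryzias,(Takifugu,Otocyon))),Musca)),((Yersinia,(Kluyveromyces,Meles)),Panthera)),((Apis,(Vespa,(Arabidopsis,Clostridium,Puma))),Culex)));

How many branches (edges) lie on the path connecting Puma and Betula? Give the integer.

The MRCA of Puma and Betula is the node subtending (((((Glossina,(Larix,Gasterosteus)),(Salamandra,Anopheles)),((Solenopsis,(Candida,Betula),(Oryzias,(Takifugu,Otocyon))),Musca)),((Yersinia,(Kluyveromyces,Meles)),Panthera)),((Apis,(Vespa,(Arabidopsis,Clostridium,Puma))),Culex)).
From Puma up to that node: 5 branches. From Betula up to the same node: 6 branches. Total: 5 + 6 = 11.

11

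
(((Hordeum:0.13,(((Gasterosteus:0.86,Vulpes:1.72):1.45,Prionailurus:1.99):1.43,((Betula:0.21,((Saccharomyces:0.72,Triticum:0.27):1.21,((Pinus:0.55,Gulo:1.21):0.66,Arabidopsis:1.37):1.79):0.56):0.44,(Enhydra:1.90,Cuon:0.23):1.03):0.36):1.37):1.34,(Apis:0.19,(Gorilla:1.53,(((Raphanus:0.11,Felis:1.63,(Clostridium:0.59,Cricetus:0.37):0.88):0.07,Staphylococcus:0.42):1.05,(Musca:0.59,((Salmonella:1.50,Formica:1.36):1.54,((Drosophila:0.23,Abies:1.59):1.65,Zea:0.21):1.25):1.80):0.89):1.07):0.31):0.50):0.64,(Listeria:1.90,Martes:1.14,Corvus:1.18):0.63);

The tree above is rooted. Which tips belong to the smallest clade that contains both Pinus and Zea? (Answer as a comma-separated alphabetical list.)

Abies, Apis, Arabidopsis, Betula, Clostridium, Cricetus, Cuon, Drosophila, Enhydra, Felis, Formica, Gasterosteus, Gorilla, Gulo, Hordeum, Musca, Pinus, Prionailurus, Raphanus, Saccharomyces, Salmonella, Staphylococcus, Triticum, Vulpes, Zea

Tracing Pinus: it sits inside (Pinus,Gulo).
Tracing Zea: it sits inside ((Drosophila,Abies),Zea).
The smallest clade enclosing both is ((Hordeum,(((Gasterosteus,Vulpes),Prionailurus),((Betula,((Saccharomyces,Triticum),((Pinus,Gulo),Arabidopsis))),(Enhydra,Cuon)))),(Apis,(Gorilla,(((Raphanus,Felis,(Clostridium,Cricetus)),Staphylococcus),(Musca,((Salmonella,Formica),((Drosophila,Abies),Zea))))))); the answer is its 25 terminal taxa in alphabetical order.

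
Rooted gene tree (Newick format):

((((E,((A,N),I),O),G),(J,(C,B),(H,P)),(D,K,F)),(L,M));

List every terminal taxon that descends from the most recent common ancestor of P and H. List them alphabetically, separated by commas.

H, P

Tracing P: it sits inside (H,P).
Tracing H: it sits inside (H,P).
The smallest clade enclosing both is (H,P); the answer is its 2 terminal taxa in alphabetical order.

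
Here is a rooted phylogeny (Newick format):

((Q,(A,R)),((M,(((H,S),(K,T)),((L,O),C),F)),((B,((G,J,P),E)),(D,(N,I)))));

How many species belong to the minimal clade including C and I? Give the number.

17

The MRCA of C and I is the node subtending ((M,(((H,S),(K,T)),((L,O),C),F)),((B,((G,J,P),E)),(D,(N,I)))).
That clade contains 17 terminal taxa: B, C, D, E, F, G, H, I, J, K, L, M, N, O, P, S, T.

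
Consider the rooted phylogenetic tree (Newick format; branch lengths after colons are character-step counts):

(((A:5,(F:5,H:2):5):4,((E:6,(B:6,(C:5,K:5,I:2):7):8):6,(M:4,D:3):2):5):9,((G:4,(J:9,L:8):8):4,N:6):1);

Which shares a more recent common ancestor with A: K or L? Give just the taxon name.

K

The MRCA of A and K subtends ((A,(F,H)),((E,(B,(C,K,I))),(M,D))) (10 taxa).
The MRCA of A and L is the root, subtending the entire tree (14 taxa).
The first is nested inside the second, so A shares a more recent common ancestor with K.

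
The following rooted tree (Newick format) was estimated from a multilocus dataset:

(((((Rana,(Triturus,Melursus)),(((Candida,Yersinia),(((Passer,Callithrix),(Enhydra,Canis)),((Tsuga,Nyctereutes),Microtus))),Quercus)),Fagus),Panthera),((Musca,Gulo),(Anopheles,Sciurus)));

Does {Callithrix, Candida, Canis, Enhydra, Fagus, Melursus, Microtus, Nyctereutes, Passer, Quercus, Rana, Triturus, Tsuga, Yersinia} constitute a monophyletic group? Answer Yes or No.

The most recent common ancestor of these taxa subtends (((Rana,(Triturus,Melursus)),(((Candida,Yersinia),(((Passer,Callithrix),(Enhydra,Canis)),((Tsuga,Nyctereutes),Microtus))),Quercus)),Fagus).
That clade has exactly 14 tips — every listed taxon and nothing else — so the group is monophyletic.

Yes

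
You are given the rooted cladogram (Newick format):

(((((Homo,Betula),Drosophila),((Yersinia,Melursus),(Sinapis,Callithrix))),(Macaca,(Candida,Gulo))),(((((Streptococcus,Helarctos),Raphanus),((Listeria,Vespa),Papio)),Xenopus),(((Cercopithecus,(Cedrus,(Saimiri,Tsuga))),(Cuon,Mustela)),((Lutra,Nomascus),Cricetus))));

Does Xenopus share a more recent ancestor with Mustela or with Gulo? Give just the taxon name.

Mustela

The MRCA of Xenopus and Mustela subtends (((((Streptococcus,Helarctos),Raphanus),((Listeria,Vespa),Papio)),Xenopus),(((Cercopithecus,(Cedrus,(Saimiri,Tsuga))),(Cuon,Mustela)),((Lutra,Nomascus),Cricetus))) (16 taxa).
The MRCA of Xenopus and Gulo is the root, subtending the entire tree (26 taxa).
The first is nested inside the second, so Xenopus shares a more recent common ancestor with Mustela.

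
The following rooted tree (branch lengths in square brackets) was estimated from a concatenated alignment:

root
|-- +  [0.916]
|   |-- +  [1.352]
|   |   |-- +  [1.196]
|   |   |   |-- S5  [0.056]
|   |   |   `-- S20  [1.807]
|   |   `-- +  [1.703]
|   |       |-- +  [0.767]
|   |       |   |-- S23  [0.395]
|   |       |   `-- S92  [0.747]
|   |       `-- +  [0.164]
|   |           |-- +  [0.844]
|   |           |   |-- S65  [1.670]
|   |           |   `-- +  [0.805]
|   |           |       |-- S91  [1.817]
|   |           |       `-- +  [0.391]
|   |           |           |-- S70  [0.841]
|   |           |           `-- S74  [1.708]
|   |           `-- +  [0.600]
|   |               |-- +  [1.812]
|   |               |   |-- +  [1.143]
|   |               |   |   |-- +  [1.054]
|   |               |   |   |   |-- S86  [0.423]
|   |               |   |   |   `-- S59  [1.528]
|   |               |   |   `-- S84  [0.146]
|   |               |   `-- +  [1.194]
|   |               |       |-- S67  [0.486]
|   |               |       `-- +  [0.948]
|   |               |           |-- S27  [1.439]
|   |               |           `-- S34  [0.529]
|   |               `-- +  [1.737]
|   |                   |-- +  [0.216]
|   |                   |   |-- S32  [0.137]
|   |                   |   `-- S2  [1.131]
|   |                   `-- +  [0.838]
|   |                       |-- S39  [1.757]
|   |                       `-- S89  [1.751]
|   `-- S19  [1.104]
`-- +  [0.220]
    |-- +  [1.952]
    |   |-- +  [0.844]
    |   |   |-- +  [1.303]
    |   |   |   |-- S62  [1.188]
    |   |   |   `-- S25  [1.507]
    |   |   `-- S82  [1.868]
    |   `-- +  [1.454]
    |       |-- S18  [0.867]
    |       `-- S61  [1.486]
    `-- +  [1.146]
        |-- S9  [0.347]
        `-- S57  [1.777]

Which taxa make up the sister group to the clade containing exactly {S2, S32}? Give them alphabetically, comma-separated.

The clade containing exactly {S2, S32} attaches to the tree at the node subtending ((S32,S2),(S39,S89)).
The other lineage descending from that same node — the sister group — is (S39,S89); its 2 tips in alphabetical order are the answer.

S39, S89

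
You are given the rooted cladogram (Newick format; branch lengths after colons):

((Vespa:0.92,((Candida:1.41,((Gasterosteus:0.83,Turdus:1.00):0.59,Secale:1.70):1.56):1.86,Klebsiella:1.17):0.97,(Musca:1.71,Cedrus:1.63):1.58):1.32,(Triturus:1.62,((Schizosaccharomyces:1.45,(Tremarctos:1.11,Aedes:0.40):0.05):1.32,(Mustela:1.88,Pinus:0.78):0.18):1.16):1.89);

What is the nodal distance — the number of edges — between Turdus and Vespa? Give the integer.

6

The MRCA of Turdus and Vespa is the node subtending (Vespa,((Candida,((Gasterosteus,Turdus),Secale)),Klebsiella),(Musca,Cedrus)).
From Turdus up to that node: 5 branches. From Vespa up to the same node: 1 branch. Total: 5 + 1 = 6.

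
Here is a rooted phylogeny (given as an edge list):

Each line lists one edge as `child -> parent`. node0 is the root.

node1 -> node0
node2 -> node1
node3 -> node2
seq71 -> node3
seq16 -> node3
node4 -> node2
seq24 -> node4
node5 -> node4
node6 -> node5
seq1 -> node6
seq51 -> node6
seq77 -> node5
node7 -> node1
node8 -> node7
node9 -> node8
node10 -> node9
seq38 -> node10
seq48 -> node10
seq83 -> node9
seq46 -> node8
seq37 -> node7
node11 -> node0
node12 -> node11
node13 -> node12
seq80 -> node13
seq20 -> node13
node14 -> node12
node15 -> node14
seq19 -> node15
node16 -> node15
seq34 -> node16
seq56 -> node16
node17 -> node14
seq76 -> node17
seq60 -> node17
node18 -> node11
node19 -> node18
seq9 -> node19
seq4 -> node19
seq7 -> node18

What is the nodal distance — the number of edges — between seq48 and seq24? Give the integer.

8

The MRCA of seq48 and seq24 is the node subtending (((seq71,seq16),(seq24,((seq1,seq51),seq77))),((((seq38,seq48),seq83),seq46),seq37)).
From seq48 up to that node: 5 branches. From seq24 up to the same node: 3 branches. Total: 5 + 3 = 8.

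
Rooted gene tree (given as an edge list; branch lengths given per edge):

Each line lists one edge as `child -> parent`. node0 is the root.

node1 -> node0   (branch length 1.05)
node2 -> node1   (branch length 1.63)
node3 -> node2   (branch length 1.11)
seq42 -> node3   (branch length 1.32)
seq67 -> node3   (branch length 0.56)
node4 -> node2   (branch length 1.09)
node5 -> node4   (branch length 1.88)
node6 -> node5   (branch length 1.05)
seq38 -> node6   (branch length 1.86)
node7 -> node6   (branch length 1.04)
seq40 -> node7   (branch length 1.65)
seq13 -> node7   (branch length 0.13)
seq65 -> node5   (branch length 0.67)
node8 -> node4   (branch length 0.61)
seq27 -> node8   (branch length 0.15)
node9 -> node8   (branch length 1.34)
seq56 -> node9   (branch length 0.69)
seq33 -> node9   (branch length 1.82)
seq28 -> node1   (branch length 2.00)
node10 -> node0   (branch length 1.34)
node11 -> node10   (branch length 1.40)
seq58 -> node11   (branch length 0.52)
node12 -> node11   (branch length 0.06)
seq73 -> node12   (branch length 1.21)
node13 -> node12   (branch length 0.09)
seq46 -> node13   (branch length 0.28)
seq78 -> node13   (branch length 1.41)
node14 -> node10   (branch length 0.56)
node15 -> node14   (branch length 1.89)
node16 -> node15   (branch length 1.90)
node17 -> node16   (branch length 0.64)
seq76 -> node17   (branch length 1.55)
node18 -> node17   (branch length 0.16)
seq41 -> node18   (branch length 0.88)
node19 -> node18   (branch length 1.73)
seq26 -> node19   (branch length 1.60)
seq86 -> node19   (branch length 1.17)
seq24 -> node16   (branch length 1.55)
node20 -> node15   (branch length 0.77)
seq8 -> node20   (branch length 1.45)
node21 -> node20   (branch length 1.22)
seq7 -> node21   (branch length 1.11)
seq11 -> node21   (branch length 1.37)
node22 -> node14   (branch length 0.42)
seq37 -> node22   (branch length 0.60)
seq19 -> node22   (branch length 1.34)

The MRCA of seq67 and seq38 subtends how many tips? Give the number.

9

The MRCA of seq67 and seq38 is the node subtending ((seq42,seq67),(((seq38,(seq40,seq13)),seq65),(seq27,(seq56,seq33)))).
That clade contains 9 terminal taxa: seq13, seq27, seq33, seq38, seq40, seq42, seq56, seq65, seq67.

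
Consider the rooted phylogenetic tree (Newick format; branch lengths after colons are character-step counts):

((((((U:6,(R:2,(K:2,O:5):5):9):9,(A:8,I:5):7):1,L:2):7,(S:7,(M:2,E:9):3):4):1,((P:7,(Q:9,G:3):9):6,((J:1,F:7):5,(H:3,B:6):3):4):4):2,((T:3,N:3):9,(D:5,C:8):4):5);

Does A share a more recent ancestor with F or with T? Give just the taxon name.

F

The MRCA of A and F subtends (((((U,(R,(K,O))),(A,I)),L),(S,(M,E))),((P,(Q,G)),((J,F),(H,B)))) (17 taxa).
The MRCA of A and T is the root, subtending the entire tree (21 taxa).
The first is nested inside the second, so A shares a more recent common ancestor with F.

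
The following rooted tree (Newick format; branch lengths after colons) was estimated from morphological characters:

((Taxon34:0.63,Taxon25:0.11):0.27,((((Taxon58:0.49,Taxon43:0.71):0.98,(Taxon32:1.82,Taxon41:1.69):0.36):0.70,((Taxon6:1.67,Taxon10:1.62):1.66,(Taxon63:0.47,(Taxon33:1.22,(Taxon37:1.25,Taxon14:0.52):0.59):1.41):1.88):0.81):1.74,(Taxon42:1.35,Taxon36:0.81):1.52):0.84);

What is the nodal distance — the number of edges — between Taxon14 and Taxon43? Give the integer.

8

The MRCA of Taxon14 and Taxon43 is the node subtending (((Taxon58,Taxon43),(Taxon32,Taxon41)),((Taxon6,Taxon10),(Taxon63,(Taxon33,(Taxon37,Taxon14))))).
From Taxon14 up to that node: 5 branches. From Taxon43 up to the same node: 3 branches. Total: 5 + 3 = 8.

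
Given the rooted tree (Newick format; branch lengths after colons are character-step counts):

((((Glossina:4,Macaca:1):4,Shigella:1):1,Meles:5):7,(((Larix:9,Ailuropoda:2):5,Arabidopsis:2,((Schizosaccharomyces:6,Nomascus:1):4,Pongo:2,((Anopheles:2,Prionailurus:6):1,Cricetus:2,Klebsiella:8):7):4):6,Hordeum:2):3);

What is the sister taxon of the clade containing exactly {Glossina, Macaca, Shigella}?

Meles

The clade containing exactly {Glossina, Macaca, Shigella} attaches to the tree at the node subtending (((Glossina,Macaca),Shigella),Meles).
The other lineage descending from that same node — the sister group — is the single tip Meles.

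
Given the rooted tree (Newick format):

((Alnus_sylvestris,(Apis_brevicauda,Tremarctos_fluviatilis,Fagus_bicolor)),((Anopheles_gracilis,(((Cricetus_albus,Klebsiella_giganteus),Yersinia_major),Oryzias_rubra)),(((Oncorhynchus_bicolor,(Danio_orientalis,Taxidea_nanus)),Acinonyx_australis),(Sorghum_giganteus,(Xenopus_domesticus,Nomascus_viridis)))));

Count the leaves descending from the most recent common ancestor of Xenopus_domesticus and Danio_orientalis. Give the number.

7

The MRCA of Xenopus_domesticus and Danio_orientalis is the node subtending (((Oncorhynchus_bicolor,(Danio_orientalis,Taxidea_nanus)),Acinonyx_australis),(Sorghum_giganteus,(Xenopus_domesticus,Nomascus_viridis))).
That clade contains 7 terminal taxa: Acinonyx_australis, Danio_orientalis, Nomascus_viridis, Oncorhynchus_bicolor, Sorghum_giganteus, Taxidea_nanus, Xenopus_domesticus.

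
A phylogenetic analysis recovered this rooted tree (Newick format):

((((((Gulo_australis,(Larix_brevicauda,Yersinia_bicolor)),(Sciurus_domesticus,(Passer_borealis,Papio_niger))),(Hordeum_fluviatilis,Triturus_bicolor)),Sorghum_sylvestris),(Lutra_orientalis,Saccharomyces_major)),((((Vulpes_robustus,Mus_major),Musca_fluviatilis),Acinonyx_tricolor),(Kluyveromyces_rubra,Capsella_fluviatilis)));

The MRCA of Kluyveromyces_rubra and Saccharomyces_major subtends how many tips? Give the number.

17

The MRCA of Kluyveromyces_rubra and Saccharomyces_major is the root, so the clade is the entire tree.
That clade contains 17 terminal taxa: Acinonyx_tricolor, Capsella_fluviatilis, Gulo_australis, Hordeum_fluviatilis, Kluyveromyces_rubra, Larix_brevicauda, Lutra_orientalis, Mus_major, Musca_fluviatilis, Papio_niger, Passer_borealis, Saccharomyces_major, Sciurus_domesticus, Sorghum_sylvestris, Triturus_bicolor, Vulpes_robustus, Yersinia_bicolor.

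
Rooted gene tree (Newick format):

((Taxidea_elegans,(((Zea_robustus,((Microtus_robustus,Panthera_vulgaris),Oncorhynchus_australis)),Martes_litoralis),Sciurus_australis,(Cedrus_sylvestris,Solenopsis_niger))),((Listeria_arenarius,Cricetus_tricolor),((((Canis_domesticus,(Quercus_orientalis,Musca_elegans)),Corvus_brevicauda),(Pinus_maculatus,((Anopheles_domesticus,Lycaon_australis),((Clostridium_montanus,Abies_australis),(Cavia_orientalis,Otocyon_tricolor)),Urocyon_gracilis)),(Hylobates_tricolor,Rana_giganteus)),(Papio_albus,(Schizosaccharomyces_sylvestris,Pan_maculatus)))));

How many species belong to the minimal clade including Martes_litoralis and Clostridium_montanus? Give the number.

The MRCA of Martes_litoralis and Clostridium_montanus is the root, so the clade is the entire tree.
That clade contains 28 terminal taxa: Abies_australis, Anopheles_domesticus, Canis_domesticus, Cavia_orientalis, Cedrus_sylvestris, Clostridium_montanus, Corvus_brevicauda, Cricetus_tricolor, Hylobates_tricolor, Listeria_arenarius, Lycaon_australis, Martes_litoralis, Microtus_robustus, Musca_elegans, Oncorhynchus_australis, Otocyon_tricolor, Pan_maculatus, Panthera_vulgaris, Papio_albus, Pinus_maculatus, Quercus_orientalis, Rana_giganteus, Schizosaccharomyces_sylvestris, Sciurus_australis, Solenopsis_niger, Taxidea_elegans, Urocyon_gracilis, Zea_robustus.

28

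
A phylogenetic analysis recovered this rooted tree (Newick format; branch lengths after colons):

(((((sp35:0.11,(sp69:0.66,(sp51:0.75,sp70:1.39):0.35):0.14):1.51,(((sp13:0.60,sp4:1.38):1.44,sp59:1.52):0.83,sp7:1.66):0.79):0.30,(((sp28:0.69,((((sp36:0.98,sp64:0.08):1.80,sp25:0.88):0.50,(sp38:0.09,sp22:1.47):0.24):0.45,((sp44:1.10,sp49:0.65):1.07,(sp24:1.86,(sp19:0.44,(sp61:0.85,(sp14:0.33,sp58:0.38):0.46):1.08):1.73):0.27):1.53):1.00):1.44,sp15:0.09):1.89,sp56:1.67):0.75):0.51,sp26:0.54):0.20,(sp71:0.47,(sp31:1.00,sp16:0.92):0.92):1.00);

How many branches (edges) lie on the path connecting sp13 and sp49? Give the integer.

The MRCA of sp13 and sp49 is the node subtending (((sp35,(sp69,(sp51,sp70))),(((sp13,sp4),sp59),sp7)),(((sp28,((((sp36,sp64),sp25),(sp38,sp22)),((sp44,sp49),(sp24,(sp19,(sp61,(sp14,sp58))))))),sp15),sp56)).
From sp13 up to that node: 5 branches. From sp49 up to the same node: 7 branches. Total: 5 + 7 = 12.

12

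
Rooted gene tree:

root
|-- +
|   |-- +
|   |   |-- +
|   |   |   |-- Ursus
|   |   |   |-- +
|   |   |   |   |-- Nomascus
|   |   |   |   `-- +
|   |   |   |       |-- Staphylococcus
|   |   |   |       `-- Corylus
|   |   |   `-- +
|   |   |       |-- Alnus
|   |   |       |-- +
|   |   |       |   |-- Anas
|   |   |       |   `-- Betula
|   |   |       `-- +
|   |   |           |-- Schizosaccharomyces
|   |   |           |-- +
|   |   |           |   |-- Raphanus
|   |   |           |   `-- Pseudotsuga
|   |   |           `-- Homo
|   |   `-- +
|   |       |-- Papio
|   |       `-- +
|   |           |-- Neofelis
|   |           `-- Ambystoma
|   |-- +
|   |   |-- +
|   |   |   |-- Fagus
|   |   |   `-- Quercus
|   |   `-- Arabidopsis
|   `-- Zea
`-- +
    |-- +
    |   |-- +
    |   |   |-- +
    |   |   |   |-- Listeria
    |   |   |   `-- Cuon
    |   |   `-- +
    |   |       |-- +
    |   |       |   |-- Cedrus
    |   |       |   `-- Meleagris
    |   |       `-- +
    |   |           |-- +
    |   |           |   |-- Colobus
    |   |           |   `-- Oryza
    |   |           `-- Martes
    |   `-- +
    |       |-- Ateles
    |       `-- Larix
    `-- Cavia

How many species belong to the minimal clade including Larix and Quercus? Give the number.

28

The MRCA of Larix and Quercus is the root, so the clade is the entire tree.
That clade contains 28 terminal taxa: Alnus, Ambystoma, Anas, Arabidopsis, Ateles, Betula, Cavia, Cedrus, Colobus, Corylus, Cuon, Fagus, Homo, Larix, Listeria, Martes, Meleagris, Neofelis, Nomascus, Oryza, Papio, Pseudotsuga, Quercus, Raphanus, Schizosaccharomyces, Staphylococcus, Ursus, Zea.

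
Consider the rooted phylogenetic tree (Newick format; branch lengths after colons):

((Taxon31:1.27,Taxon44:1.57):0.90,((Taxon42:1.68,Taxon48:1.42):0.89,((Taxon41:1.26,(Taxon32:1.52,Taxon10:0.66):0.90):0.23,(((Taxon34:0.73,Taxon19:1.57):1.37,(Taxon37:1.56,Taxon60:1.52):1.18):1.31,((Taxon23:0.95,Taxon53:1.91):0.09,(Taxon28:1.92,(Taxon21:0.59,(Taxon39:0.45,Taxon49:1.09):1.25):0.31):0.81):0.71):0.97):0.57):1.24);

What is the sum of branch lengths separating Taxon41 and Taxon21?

The path runs Taxon41 → … → MRCA → … → Taxon21; the MRCA is the node subtending ((Taxon41,(Taxon32,Taxon10)),(((Taxon34,Taxon19),(Taxon37,Taxon60)),((Taxon23,Taxon53),(Taxon28,(Taxon21,(Taxon39,Taxon49)))))).
Branch lengths along that path: 1.26 + 0.23 + 0.97 + 0.71 + 0.81 + 0.31 + 0.59 = 4.88.

4.88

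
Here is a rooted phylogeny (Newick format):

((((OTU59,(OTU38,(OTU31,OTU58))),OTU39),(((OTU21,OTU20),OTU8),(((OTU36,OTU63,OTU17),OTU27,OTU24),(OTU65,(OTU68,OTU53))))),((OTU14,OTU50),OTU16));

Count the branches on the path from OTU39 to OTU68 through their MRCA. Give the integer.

The MRCA of OTU39 and OTU68 is the node subtending (((OTU59,(OTU38,(OTU31,OTU58))),OTU39),(((OTU21,OTU20),OTU8),(((OTU36,OTU63,OTU17),OTU27,OTU24),(OTU65,(OTU68,OTU53))))).
From OTU39 up to that node: 2 branches. From OTU68 up to the same node: 5 branches. Total: 2 + 5 = 7.

7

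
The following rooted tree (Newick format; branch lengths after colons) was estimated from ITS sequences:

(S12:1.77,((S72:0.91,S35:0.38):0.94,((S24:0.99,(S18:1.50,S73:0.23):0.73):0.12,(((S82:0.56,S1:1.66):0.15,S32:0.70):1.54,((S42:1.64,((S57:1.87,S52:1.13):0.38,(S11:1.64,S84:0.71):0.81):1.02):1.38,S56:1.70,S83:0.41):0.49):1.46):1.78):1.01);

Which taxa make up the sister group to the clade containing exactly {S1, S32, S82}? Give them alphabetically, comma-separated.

S11, S42, S52, S56, S57, S83, S84

The clade containing exactly {S1, S32, S82} attaches to the tree at the node subtending (((S82,S1),S32),((S42,((S57,S52),(S11,S84))),S56,S83)).
The other lineage descending from that same node — the sister group — is ((S42,((S57,S52),(S11,S84))),S56,S83); its 7 tips in alphabetical order are the answer.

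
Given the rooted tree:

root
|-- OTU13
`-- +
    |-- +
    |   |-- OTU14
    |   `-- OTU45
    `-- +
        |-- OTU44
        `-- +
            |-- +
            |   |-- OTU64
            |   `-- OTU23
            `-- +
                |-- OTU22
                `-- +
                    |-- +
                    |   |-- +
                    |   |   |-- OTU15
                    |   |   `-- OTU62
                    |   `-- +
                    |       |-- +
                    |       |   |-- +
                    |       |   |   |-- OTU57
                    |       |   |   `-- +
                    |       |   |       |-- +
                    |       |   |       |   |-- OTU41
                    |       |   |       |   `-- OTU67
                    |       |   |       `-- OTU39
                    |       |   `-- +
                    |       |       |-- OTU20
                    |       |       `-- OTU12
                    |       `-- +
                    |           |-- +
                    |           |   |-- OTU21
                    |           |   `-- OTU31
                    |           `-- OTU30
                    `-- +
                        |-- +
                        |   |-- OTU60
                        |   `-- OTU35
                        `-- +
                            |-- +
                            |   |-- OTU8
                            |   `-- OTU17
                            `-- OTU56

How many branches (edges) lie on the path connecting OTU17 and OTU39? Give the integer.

10

The MRCA of OTU17 and OTU39 is the node subtending (((OTU15,OTU62),(((OTU57,((OTU41,OTU67),OTU39)),(OTU20,OTU12)),((OTU21,OTU31),OTU30))),((OTU60,OTU35),((OTU8,OTU17),OTU56))).
From OTU17 up to that node: 4 branches. From OTU39 up to the same node: 6 branches. Total: 4 + 6 = 10.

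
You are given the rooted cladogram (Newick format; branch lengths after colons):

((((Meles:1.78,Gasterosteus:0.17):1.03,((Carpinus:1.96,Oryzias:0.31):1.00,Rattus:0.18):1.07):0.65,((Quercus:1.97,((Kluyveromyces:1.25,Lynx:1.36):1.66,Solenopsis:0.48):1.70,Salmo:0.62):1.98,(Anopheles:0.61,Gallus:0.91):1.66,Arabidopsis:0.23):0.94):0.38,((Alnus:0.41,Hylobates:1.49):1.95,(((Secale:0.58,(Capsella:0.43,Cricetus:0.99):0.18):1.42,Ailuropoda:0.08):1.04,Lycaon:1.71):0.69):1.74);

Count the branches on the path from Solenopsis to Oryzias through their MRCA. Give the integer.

The MRCA of Solenopsis and Oryzias is the node subtending (((Meles,Gasterosteus),((Carpinus,Oryzias),Rattus)),((Quercus,((Kluyveromyces,Lynx),Solenopsis),Salmo),(Anopheles,Gallus),Arabidopsis)).
From Solenopsis up to that node: 4 branches. From Oryzias up to the same node: 4 branches. Total: 4 + 4 = 8.

8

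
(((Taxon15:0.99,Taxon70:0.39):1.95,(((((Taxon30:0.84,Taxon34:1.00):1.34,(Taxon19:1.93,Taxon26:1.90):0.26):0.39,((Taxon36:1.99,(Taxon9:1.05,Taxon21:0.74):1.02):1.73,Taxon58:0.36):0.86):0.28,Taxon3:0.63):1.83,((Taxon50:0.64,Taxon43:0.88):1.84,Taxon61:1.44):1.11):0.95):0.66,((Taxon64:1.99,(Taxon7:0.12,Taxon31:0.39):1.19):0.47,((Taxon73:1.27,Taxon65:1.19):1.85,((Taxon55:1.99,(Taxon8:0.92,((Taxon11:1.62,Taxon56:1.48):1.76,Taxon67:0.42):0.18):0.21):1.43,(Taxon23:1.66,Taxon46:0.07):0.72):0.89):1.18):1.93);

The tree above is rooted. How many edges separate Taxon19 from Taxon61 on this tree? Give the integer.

The MRCA of Taxon19 and Taxon61 is the node subtending (((((Taxon30,Taxon34),(Taxon19,Taxon26)),((Taxon36,(Taxon9,Taxon21)),Taxon58)),Taxon3),((Taxon50,Taxon43),Taxon61)).
From Taxon19 up to that node: 5 branches. From Taxon61 up to the same node: 2 branches. Total: 5 + 2 = 7.

7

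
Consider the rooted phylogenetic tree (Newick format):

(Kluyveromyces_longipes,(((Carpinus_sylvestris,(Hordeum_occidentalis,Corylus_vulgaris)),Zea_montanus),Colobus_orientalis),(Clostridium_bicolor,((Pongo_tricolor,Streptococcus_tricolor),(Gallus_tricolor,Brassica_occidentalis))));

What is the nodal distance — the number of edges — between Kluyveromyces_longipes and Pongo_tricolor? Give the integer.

5

The MRCA of Kluyveromyces_longipes and Pongo_tricolor is the root of the tree.
From Kluyveromyces_longipes up to that node: 1 branch. From Pongo_tricolor up to the same node: 4 branches. Total: 1 + 4 = 5.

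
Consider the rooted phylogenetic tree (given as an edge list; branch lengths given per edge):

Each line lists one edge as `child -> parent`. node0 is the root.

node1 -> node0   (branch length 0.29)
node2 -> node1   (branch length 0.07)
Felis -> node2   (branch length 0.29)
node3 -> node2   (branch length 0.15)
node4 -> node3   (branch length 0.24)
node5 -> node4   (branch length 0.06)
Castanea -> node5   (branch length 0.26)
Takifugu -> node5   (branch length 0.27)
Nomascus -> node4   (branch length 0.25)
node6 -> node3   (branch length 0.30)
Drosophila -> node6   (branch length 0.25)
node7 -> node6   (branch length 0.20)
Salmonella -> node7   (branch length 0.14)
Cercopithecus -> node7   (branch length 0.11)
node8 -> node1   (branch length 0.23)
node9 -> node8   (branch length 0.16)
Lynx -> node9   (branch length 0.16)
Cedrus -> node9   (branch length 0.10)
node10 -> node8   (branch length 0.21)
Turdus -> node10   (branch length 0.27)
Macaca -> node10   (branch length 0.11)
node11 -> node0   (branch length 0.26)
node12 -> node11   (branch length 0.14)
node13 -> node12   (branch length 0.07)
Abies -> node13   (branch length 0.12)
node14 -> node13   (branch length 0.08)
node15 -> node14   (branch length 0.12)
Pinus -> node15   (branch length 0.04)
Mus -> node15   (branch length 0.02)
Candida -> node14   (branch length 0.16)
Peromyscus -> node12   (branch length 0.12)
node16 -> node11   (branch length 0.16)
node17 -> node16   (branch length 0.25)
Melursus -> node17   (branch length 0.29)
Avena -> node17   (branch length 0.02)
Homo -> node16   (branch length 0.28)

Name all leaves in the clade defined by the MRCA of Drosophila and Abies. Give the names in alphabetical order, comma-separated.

Tracing Drosophila: it sits inside (Drosophila,(Salmonella,Cercopithecus)).
Tracing Abies: it sits inside (Abies,((Pinus,Mus),Candida)).
The smallest clade enclosing both is the whole tree (their MRCA is the root), so the answer is all 19 tips in alphabetical order.

Abies, Avena, Candida, Castanea, Cedrus, Cercopithecus, Drosophila, Felis, Homo, Lynx, Macaca, Melursus, Mus, Nomascus, Peromyscus, Pinus, Salmonella, Takifugu, Turdus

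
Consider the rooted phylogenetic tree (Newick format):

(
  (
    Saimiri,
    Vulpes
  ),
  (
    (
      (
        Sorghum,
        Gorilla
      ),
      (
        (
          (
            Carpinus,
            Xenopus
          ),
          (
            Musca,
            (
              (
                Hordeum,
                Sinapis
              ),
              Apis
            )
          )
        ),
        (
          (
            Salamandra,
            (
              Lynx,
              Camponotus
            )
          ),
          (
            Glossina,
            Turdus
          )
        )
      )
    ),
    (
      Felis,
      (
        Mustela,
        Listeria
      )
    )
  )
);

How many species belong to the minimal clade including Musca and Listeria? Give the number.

The MRCA of Musca and Listeria is the node subtending (((Sorghum,Gorilla),(((Carpinus,Xenopus),(Musca,((Hordeum,Sinapis),Apis))),((Salamandra,(Lynx,Camponotus)),(Glossina,Turdus)))),(Felis,(Mustela,Listeria))).
That clade contains 16 terminal taxa: Apis, Camponotus, Carpinus, Felis, Glossina, Gorilla, Hordeum, Listeria, Lynx, Musca, Mustela, Salamandra, Sinapis, Sorghum, Turdus, Xenopus.

16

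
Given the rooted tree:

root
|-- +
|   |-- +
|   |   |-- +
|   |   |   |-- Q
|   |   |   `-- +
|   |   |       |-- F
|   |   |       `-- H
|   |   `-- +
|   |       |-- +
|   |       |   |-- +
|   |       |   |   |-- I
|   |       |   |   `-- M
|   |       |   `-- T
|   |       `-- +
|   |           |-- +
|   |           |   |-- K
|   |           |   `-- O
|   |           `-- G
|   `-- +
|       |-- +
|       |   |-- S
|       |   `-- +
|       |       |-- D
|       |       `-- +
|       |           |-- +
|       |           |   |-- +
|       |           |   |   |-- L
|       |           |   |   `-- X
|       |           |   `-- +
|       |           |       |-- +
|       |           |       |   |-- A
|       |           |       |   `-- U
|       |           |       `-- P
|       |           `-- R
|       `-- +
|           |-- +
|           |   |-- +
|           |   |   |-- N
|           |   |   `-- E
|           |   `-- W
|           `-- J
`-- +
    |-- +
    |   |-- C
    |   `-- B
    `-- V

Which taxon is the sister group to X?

L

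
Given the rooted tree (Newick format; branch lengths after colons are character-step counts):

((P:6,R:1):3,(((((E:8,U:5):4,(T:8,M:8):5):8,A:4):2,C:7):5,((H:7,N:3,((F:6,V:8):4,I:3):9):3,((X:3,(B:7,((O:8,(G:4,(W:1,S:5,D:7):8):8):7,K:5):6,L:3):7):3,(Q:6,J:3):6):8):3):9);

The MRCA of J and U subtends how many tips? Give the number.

22

The MRCA of J and U is the node subtending (((((E,U),(T,M)),A),C),((H,N,((F,V),I)),((X,(B,((O,(G,(W,S,D))),K),L)),(Q,J)))).
That clade contains 22 terminal taxa: A, B, C, D, E, F, G, H, I, J, K, L, M, N, O, Q, S, T, U, V, W, X.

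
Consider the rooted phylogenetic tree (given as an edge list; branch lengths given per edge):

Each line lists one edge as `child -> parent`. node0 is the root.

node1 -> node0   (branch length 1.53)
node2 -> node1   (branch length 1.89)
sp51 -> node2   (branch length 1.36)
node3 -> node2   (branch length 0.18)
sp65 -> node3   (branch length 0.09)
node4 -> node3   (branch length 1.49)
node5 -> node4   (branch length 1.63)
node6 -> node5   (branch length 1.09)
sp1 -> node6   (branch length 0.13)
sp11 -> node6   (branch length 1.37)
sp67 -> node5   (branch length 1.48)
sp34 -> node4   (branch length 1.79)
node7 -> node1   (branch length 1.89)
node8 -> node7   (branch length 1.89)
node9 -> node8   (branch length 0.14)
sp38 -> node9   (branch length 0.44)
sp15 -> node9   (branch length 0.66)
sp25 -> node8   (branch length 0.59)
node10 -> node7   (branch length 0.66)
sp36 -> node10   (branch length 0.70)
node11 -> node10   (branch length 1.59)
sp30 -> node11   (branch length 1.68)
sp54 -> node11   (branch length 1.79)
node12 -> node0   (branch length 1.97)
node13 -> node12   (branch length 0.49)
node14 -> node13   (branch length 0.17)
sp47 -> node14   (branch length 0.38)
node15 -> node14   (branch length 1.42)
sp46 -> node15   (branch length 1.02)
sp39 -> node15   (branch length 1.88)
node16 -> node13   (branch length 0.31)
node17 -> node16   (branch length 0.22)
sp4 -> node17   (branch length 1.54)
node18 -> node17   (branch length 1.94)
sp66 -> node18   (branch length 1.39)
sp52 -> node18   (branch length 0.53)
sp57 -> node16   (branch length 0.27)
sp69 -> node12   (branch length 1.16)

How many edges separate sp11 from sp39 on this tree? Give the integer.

The MRCA of sp11 and sp39 is the root of the tree.
From sp11 up to that node: 7 branches. From sp39 up to the same node: 5 branches. Total: 7 + 5 = 12.

12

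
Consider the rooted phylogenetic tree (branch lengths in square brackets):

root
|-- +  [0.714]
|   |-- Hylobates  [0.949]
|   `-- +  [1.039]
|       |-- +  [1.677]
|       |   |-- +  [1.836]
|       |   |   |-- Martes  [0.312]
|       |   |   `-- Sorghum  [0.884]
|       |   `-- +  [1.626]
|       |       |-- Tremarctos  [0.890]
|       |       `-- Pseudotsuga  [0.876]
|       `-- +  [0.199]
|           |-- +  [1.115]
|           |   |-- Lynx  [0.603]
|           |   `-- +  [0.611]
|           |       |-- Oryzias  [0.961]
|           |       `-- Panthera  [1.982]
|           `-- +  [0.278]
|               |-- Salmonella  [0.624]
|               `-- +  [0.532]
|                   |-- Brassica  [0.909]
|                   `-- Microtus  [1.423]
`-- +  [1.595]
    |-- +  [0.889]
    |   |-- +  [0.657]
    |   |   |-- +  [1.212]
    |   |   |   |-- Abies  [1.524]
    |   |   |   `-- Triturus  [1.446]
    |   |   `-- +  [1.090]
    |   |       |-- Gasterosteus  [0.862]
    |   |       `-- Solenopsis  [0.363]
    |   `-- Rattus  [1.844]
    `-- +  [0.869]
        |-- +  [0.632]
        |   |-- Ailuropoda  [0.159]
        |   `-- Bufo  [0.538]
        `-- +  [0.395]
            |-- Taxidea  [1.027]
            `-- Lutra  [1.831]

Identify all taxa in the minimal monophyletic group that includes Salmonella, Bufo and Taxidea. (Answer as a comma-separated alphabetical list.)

Tracing Salmonella: it sits inside (Salmonella,(Brassica,Microtus)).
Tracing Bufo: it sits inside (Ailuropoda,Bufo).
Tracing Taxidea: it sits inside (Taxidea,Lutra).
The smallest clade enclosing all 3 is the whole tree (their MRCA is the root), so the answer is all 20 tips in alphabetical order.

Abies, Ailuropoda, Brassica, Bufo, Gasterosteus, Hylobates, Lutra, Lynx, Martes, Microtus, Oryzias, Panthera, Pseudotsuga, Rattus, Salmonella, Solenopsis, Sorghum, Taxidea, Tremarctos, Triturus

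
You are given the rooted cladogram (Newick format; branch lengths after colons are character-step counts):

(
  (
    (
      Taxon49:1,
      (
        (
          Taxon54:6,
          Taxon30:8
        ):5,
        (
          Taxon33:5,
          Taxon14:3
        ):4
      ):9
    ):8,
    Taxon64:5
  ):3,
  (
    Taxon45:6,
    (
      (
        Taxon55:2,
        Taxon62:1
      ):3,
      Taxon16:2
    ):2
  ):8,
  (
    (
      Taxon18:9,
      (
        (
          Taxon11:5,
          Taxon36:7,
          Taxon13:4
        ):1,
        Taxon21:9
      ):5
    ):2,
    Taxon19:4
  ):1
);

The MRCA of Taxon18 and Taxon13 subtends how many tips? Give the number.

5

The MRCA of Taxon18 and Taxon13 is the node subtending (Taxon18,((Taxon11,Taxon36,Taxon13),Taxon21)).
That clade contains 5 terminal taxa: Taxon11, Taxon13, Taxon18, Taxon21, Taxon36.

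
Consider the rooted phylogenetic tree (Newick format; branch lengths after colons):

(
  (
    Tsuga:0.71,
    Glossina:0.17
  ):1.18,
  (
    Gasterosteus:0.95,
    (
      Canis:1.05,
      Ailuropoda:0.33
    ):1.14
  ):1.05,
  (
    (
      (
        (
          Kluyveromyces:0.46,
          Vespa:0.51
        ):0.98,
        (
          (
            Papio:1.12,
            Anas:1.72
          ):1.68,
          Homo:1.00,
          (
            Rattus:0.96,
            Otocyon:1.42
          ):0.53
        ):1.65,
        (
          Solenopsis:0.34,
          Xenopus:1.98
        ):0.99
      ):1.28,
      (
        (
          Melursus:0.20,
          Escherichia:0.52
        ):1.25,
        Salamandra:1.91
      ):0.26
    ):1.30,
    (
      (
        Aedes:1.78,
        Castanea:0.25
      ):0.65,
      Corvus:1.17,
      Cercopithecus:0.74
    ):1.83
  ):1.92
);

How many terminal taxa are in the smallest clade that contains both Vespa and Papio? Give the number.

The MRCA of Vespa and Papio is the node subtending ((Kluyveromyces,Vespa),((Papio,Anas),Homo,(Rattus,Otocyon)),(Solenopsis,Xenopus)).
That clade contains 9 terminal taxa: Anas, Homo, Kluyveromyces, Otocyon, Papio, Rattus, Solenopsis, Vespa, Xenopus.

9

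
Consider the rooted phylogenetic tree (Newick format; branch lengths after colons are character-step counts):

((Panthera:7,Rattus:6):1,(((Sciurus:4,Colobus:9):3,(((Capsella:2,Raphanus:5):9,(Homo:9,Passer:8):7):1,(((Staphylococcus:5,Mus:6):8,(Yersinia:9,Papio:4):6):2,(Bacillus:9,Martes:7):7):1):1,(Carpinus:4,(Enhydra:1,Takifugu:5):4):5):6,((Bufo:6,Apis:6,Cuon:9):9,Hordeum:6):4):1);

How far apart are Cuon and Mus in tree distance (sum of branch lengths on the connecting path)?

The path runs Cuon → … → MRCA → … → Mus; the MRCA is the node subtending (((Sciurus,Colobus),(((Capsella,Raphanus),(Homo,Passer)),(((Staphylococcus,Mus),(Yersinia,Papio)),(Bacillus,Martes))),(Carpinus,(Enhydra,Takifugu))),((Bufo,Apis,Cuon),Hordeum)).
Branch lengths along that path: 9 + 9 + 4 + 6 + 1 + 1 + 2 + 8 + 6 = 46.

46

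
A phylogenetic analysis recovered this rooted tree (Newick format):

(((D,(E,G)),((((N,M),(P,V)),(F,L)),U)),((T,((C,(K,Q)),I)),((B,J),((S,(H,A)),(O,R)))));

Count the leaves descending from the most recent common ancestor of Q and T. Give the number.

5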